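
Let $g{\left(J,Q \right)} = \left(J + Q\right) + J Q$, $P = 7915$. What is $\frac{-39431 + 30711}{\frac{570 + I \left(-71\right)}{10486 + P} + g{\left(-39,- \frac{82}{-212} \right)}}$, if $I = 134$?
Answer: $\frac{4252103080}{26421639} \approx 160.93$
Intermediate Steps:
$g{\left(J,Q \right)} = J + Q + J Q$
$\frac{-39431 + 30711}{\frac{570 + I \left(-71\right)}{10486 + P} + g{\left(-39,- \frac{82}{-212} \right)}} = \frac{-39431 + 30711}{\frac{570 + 134 \left(-71\right)}{10486 + 7915} - \left(39 - \frac{41}{106} + 39 \left(-82\right) \frac{1}{-212}\right)} = - \frac{8720}{\frac{570 - 9514}{18401} - \left(\frac{4093}{106} + 39 \left(-82\right) \left(- \frac{1}{212}\right)\right)} = - \frac{8720}{\left(-8944\right) \frac{1}{18401} - \frac{2846}{53}} = - \frac{8720}{- \frac{8944}{18401} - \frac{2846}{53}} = - \frac{8720}{- \frac{52843278}{975253}} = \left(-8720\right) \left(- \frac{975253}{52843278}\right) = \frac{4252103080}{26421639}$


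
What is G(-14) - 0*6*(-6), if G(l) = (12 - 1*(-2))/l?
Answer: -1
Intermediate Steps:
G(l) = 14/l (G(l) = (12 + 2)/l = 14/l)
G(-14) - 0*6*(-6) = 14/(-14) - 0*6*(-6) = 14*(-1/14) - 0*(-6) = -1 - 1*0 = -1 + 0 = -1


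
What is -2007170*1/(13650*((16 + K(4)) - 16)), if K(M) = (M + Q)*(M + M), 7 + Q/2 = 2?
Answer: 200717/65520 ≈ 3.0634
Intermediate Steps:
Q = -10 (Q = -14 + 2*2 = -14 + 4 = -10)
K(M) = 2*M*(-10 + M) (K(M) = (M - 10)*(M + M) = (-10 + M)*(2*M) = 2*M*(-10 + M))
-2007170*1/(13650*((16 + K(4)) - 16)) = -2007170*1/(13650*((16 + 2*4*(-10 + 4)) - 16)) = -2007170*1/(13650*((16 + 2*4*(-6)) - 16)) = -2007170*1/(13650*((16 - 48) - 16)) = -2007170*1/(13650*(-32 - 16)) = -2007170/(-48*70*195) = -2007170/((-3360*195)) = -2007170/(-655200) = -2007170*(-1/655200) = 200717/65520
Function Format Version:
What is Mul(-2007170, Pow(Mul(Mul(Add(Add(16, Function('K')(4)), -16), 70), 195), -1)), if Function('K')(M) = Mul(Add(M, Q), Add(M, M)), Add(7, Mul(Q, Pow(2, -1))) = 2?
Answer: Rational(200717, 65520) ≈ 3.0634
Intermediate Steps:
Q = -10 (Q = Add(-14, Mul(2, 2)) = Add(-14, 4) = -10)
Function('K')(M) = Mul(2, M, Add(-10, M)) (Function('K')(M) = Mul(Add(M, -10), Add(M, M)) = Mul(Add(-10, M), Mul(2, M)) = Mul(2, M, Add(-10, M)))
Mul(-2007170, Pow(Mul(Mul(Add(Add(16, Function('K')(4)), -16), 70), 195), -1)) = Mul(-2007170, Pow(Mul(Mul(Add(Add(16, Mul(2, 4, Add(-10, 4))), -16), 70), 195), -1)) = Mul(-2007170, Pow(Mul(Mul(Add(Add(16, Mul(2, 4, -6)), -16), 70), 195), -1)) = Mul(-2007170, Pow(Mul(Mul(Add(Add(16, -48), -16), 70), 195), -1)) = Mul(-2007170, Pow(Mul(Mul(Add(-32, -16), 70), 195), -1)) = Mul(-2007170, Pow(Mul(Mul(-48, 70), 195), -1)) = Mul(-2007170, Pow(Mul(-3360, 195), -1)) = Mul(-2007170, Pow(-655200, -1)) = Mul(-2007170, Rational(-1, 655200)) = Rational(200717, 65520)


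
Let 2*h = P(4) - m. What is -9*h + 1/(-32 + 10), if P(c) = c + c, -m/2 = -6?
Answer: 395/22 ≈ 17.955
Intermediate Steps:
m = 12 (m = -2*(-6) = 12)
P(c) = 2*c
h = -2 (h = (2*4 - 1*12)/2 = (8 - 12)/2 = (½)*(-4) = -2)
-9*h + 1/(-32 + 10) = -9*(-2) + 1/(-32 + 10) = 18 + 1/(-22) = 18 - 1/22 = 395/22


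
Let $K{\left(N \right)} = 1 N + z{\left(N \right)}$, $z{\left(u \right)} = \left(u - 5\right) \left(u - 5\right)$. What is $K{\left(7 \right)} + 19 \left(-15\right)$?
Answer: $-274$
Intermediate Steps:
$z{\left(u \right)} = \left(-5 + u\right)^{2}$ ($z{\left(u \right)} = \left(-5 + u\right) \left(u - 5\right) = \left(-5 + u\right) \left(-5 + u\right) = \left(-5 + u\right)^{2}$)
$K{\left(N \right)} = N + \left(-5 + N\right)^{2}$ ($K{\left(N \right)} = 1 N + \left(-5 + N\right)^{2} = N + \left(-5 + N\right)^{2}$)
$K{\left(7 \right)} + 19 \left(-15\right) = \left(7 + \left(-5 + 7\right)^{2}\right) + 19 \left(-15\right) = \left(7 + 2^{2}\right) - 285 = \left(7 + 4\right) - 285 = 11 - 285 = -274$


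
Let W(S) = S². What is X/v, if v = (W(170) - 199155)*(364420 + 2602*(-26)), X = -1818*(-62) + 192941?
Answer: -305657/50526235840 ≈ -6.0495e-6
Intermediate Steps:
X = 305657 (X = 112716 + 192941 = 305657)
v = -50526235840 (v = (170² - 199155)*(364420 + 2602*(-26)) = (28900 - 199155)*(364420 - 67652) = -170255*296768 = -50526235840)
X/v = 305657/(-50526235840) = 305657*(-1/50526235840) = -305657/50526235840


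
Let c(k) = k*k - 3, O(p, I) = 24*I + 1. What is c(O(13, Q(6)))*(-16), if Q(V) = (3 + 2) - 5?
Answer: 32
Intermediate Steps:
Q(V) = 0 (Q(V) = 5 - 5 = 0)
O(p, I) = 1 + 24*I
c(k) = -3 + k**2 (c(k) = k**2 - 3 = -3 + k**2)
c(O(13, Q(6)))*(-16) = (-3 + (1 + 24*0)**2)*(-16) = (-3 + (1 + 0)**2)*(-16) = (-3 + 1**2)*(-16) = (-3 + 1)*(-16) = -2*(-16) = 32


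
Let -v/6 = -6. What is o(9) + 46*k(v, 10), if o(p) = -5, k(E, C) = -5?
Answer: -235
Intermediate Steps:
v = 36 (v = -6*(-6) = 36)
o(9) + 46*k(v, 10) = -5 + 46*(-5) = -5 - 230 = -235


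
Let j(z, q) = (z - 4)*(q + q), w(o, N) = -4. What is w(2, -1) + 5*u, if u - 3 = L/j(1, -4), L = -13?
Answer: 199/24 ≈ 8.2917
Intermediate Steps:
j(z, q) = 2*q*(-4 + z) (j(z, q) = (-4 + z)*(2*q) = 2*q*(-4 + z))
u = 59/24 (u = 3 - 13*(-1/(8*(-4 + 1))) = 3 - 13/(2*(-4)*(-3)) = 3 - 13/24 = 59/24 ≈ 2.4583)
w(2, -1) + 5*u = -4 + 5*(59/24) = -4 + 295/24 = 199/24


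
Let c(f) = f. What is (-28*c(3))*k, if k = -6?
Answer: 504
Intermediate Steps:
(-28*c(3))*k = -28*3*(-6) = -84*(-6) = 504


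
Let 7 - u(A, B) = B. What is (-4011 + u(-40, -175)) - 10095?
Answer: -13924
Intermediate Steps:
u(A, B) = 7 - B
(-4011 + u(-40, -175)) - 10095 = (-4011 + (7 - 1*(-175))) - 10095 = (-4011 + (7 + 175)) - 10095 = (-4011 + 182) - 10095 = -3829 - 10095 = -13924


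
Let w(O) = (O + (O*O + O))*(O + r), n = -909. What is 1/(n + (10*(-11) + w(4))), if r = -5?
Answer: -1/1043 ≈ -0.00095877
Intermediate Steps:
w(O) = (-5 + O)*(O**2 + 2*O) (w(O) = (O + (O*O + O))*(O - 5) = (O + (O**2 + O))*(-5 + O) = (O + (O + O**2))*(-5 + O) = (O**2 + 2*O)*(-5 + O) = (-5 + O)*(O**2 + 2*O))
1/(n + (10*(-11) + w(4))) = 1/(-909 + (10*(-11) + 4*(-10 + 4**2 - 3*4))) = 1/(-909 + (-110 + 4*(-10 + 16 - 12))) = 1/(-909 + (-110 + 4*(-6))) = 1/(-909 + (-110 - 24)) = 1/(-909 - 134) = 1/(-1043) = -1/1043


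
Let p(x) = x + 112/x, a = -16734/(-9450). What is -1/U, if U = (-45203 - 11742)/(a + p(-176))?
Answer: -3029546/986572125 ≈ -0.0030708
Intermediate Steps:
a = 2789/1575 (a = -16734*(-1/9450) = 2789/1575 ≈ 1.7708)
U = 986572125/3029546 (U = (-45203 - 11742)/(2789/1575 + (-176 + 112/(-176))) = -56945/(2789/1575 + (-176 + 112*(-1/176))) = -56945/(2789/1575 + (-176 - 7/11)) = -56945/(2789/1575 - 1943/11) = -56945/(-3029546/17325) = -56945*(-17325/3029546) = 986572125/3029546 ≈ 325.65)
-1/U = -1/986572125/3029546 = -1*3029546/986572125 = -3029546/986572125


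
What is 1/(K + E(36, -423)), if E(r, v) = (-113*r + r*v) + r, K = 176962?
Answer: 1/157702 ≈ 6.3411e-6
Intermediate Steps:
E(r, v) = -112*r + r*v
1/(K + E(36, -423)) = 1/(176962 + 36*(-112 - 423)) = 1/(176962 + 36*(-535)) = 1/(176962 - 19260) = 1/157702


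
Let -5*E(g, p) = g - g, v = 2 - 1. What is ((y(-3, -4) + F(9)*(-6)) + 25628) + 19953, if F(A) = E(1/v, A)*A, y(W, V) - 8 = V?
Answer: 45585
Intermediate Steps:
y(W, V) = 8 + V
v = 1
E(g, p) = 0 (E(g, p) = -(g - g)/5 = -⅕*0 = 0)
F(A) = 0 (F(A) = 0*A = 0)
((y(-3, -4) + F(9)*(-6)) + 25628) + 19953 = (((8 - 4) + 0*(-6)) + 25628) + 19953 = ((4 + 0) + 25628) + 19953 = (4 + 25628) + 19953 = 25632 + 19953 = 45585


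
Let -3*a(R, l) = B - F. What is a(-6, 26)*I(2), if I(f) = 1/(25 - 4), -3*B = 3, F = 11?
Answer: 4/21 ≈ 0.19048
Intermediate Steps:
B = -1 (B = -⅓*3 = -1)
a(R, l) = 4 (a(R, l) = -(-1 - 1*11)/3 = -(-1 - 11)/3 = -⅓*(-12) = 4)
I(f) = 1/21
a(-6, 26)*I(2) = 4*(1/21) = 4/21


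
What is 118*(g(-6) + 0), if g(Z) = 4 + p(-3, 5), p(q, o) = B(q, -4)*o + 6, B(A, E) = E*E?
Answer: 10620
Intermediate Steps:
B(A, E) = E**2
p(q, o) = 6 + 16*o (p(q, o) = (-4)**2*o + 6 = 16*o + 6 = 6 + 16*o)
g(Z) = 90 (g(Z) = 4 + (6 + 16*5) = 4 + (6 + 80) = 4 + 86 = 90)
118*(g(-6) + 0) = 118*(90 + 0) = 118*90 = 10620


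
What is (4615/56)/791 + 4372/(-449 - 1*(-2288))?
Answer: 202149097/81460344 ≈ 2.4816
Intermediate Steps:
(4615/56)/791 + 4372/(-449 - 1*(-2288)) = (4615*(1/56))*(1/791) + 4372/(-449 + 2288) = (4615/56)*(1/791) + 4372/1839 = 4615/44296 + 4372*(1/1839) = 4615/44296 + 4372/1839 = 202149097/81460344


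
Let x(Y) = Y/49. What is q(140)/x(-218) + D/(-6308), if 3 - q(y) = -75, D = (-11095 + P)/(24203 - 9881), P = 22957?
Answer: -28774517049/1641234364 ≈ -17.532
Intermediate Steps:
D = 1977/2387 (D = (-11095 + 22957)/(24203 - 9881) = 11862/14322 = 11862*(1/14322) = 1977/2387 ≈ 0.82824)
x(Y) = Y/49 (x(Y) = Y*(1/49) = Y/49)
q(y) = 78 (q(y) = 3 - 1*(-75) = 3 + 75 = 78)
q(140)/x(-218) + D/(-6308) = 78/(((1/49)*(-218))) + (1977/2387)/(-6308) = 78/(-218/49) + (1977/2387)*(-1/6308) = 78*(-49/218) - 1977/15057196 = -1911/109 - 1977/15057196 = -28774517049/1641234364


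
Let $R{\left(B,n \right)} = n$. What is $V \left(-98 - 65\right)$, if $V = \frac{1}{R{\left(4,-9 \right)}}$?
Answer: $\frac{163}{9} \approx 18.111$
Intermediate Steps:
$V = - \frac{1}{9}$ ($V = \frac{1}{-9} = - \frac{1}{9} \approx -0.11111$)
$V \left(-98 - 65\right) = - \frac{-98 - 65}{9} = \left(- \frac{1}{9}\right) \left(-163\right) = \frac{163}{9}$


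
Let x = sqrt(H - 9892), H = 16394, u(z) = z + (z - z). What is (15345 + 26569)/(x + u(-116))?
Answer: -127948/183 - 1103*sqrt(6502)/183 ≈ -1185.2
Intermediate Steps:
u(z) = z (u(z) = z + 0 = z)
x = sqrt(6502) (x = sqrt(16394 - 9892) = sqrt(6502) ≈ 80.635)
(15345 + 26569)/(x + u(-116)) = (15345 + 26569)/(sqrt(6502) - 116) = 41914/(-116 + sqrt(6502))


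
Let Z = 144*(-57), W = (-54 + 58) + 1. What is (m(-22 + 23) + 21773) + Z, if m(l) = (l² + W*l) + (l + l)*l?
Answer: 13573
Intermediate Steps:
W = 5 (W = 4 + 1 = 5)
Z = -8208
m(l) = 3*l² + 5*l (m(l) = (l² + 5*l) + (l + l)*l = (l² + 5*l) + (2*l)*l = (l² + 5*l) + 2*l² = 3*l² + 5*l)
(m(-22 + 23) + 21773) + Z = ((-22 + 23)*(5 + 3*(-22 + 23)) + 21773) - 8208 = (1*(5 + 3*1) + 21773) - 8208 = (1*(5 + 3) + 21773) - 8208 = (1*8 + 21773) - 8208 = (8 + 21773) - 8208 = 21781 - 8208 = 13573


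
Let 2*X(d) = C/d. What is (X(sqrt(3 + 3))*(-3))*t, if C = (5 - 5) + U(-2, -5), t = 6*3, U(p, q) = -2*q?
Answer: -45*sqrt(6) ≈ -110.23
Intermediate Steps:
t = 18
C = 10 (C = (5 - 5) - 2*(-5) = 0 + 10 = 10)
X(d) = 5/d (X(d) = (10/d)/2 = 5/d)
(X(sqrt(3 + 3))*(-3))*t = ((5/(sqrt(3 + 3)))*(-3))*18 = ((5/(sqrt(6)))*(-3))*18 = ((5*(sqrt(6)/6))*(-3))*18 = ((5*sqrt(6)/6)*(-3))*18 = -5*sqrt(6)/2*18 = -45*sqrt(6)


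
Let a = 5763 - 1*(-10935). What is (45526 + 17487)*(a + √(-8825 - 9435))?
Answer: 1052191074 + 126026*I*√4565 ≈ 1.0522e+9 + 8.5149e+6*I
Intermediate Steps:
a = 16698 (a = 5763 + 10935 = 16698)
(45526 + 17487)*(a + √(-8825 - 9435)) = (45526 + 17487)*(16698 + √(-8825 - 9435)) = 63013*(16698 + √(-18260)) = 63013*(16698 + 2*I*√4565) = 1052191074 + 126026*I*√4565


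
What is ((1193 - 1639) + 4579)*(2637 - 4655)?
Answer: -8340394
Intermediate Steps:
((1193 - 1639) + 4579)*(2637 - 4655) = (-446 + 4579)*(-2018) = 4133*(-2018) = -8340394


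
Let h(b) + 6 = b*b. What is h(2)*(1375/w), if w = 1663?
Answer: -2750/1663 ≈ -1.6536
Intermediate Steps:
h(b) = -6 + b² (h(b) = -6 + b*b = -6 + b²)
h(2)*(1375/w) = (-6 + 2²)*(1375/1663) = (-6 + 4)*(1375*(1/1663)) = -2*1375/1663 = -2750/1663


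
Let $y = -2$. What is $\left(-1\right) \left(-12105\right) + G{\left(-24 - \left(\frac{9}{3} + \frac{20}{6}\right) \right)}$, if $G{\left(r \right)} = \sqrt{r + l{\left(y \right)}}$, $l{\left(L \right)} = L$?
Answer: $12105 + \frac{i \sqrt{291}}{3} \approx 12105.0 + 5.6862 i$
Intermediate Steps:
$G{\left(r \right)} = \sqrt{-2 + r}$ ($G{\left(r \right)} = \sqrt{r - 2} = \sqrt{-2 + r}$)
$\left(-1\right) \left(-12105\right) + G{\left(-24 - \left(\frac{9}{3} + \frac{20}{6}\right) \right)} = \left(-1\right) \left(-12105\right) + \sqrt{-2 - \left(24 + 3 + \frac{10}{3}\right)} = 12105 + \sqrt{-2 - \left(24 + 3 + \frac{10}{3}\right)} = 12105 + \sqrt{-2 - \frac{91}{3}} = 12105 + \sqrt{- \frac{97}{3}} = 12105 + \frac{i \sqrt{291}}{3}$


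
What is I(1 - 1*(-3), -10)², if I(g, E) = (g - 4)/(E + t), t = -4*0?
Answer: 0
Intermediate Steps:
t = 0
I(g, E) = (-4 + g)/E (I(g, E) = (g - 4)/(E + 0) = (-4 + g)/E)
I(1 - 1*(-3), -10)² = ((-4 + (1 - 1*(-3)))/(-10))² = (-(-4 + (1 + 3))/10)² = (-(-4 + 4)/10)² = (-⅒*0)² = 0² = 0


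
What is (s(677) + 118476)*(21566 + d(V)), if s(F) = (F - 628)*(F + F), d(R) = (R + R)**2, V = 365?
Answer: 102477515052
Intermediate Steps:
d(R) = 4*R**2 (d(R) = (2*R)**2 = 4*R**2)
s(F) = 2*F*(-628 + F) (s(F) = (-628 + F)*(2*F) = 2*F*(-628 + F))
(s(677) + 118476)*(21566 + d(V)) = (2*677*(-628 + 677) + 118476)*(21566 + 4*365**2) = (2*677*49 + 118476)*(21566 + 4*133225) = (66346 + 118476)*(21566 + 532900) = 184822*554466 = 102477515052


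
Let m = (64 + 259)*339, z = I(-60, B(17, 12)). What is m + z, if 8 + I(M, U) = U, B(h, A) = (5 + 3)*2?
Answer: 109505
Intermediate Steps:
B(h, A) = 16 (B(h, A) = 8*2 = 16)
I(M, U) = -8 + U
z = 8 (z = -8 + 16 = 8)
m = 109497 (m = 323*339 = 109497)
m + z = 109497 + 8 = 109505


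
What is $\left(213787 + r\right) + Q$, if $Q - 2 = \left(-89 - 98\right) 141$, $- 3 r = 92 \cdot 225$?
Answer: $180522$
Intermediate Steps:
$r = -6900$ ($r = - \frac{92 \cdot 225}{3} = \left(- \frac{1}{3}\right) 20700 = -6900$)
$Q = -26365$ ($Q = 2 + \left(-89 - 98\right) 141 = 2 - 26367 = -26365$)
$\left(213787 + r\right) + Q = \left(213787 - 6900\right) - 26365 = 206887 - 26365 = 180522$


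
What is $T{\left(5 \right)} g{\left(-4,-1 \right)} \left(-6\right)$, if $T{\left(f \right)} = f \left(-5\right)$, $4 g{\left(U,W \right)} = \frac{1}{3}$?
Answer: $\frac{25}{2} \approx 12.5$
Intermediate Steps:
$g{\left(U,W \right)} = \frac{1}{12}$ ($g{\left(U,W \right)} = \frac{1}{4 \cdot 3} = \frac{1}{4} \cdot \frac{1}{3} = \frac{1}{12}$)
$T{\left(f \right)} = - 5 f$
$T{\left(5 \right)} g{\left(-4,-1 \right)} \left(-6\right) = \left(-5\right) 5 \cdot \frac{1}{12} \left(-6\right) = \left(-25\right) \frac{1}{12} \left(-6\right) = \left(- \frac{25}{12}\right) \left(-6\right) = \frac{25}{2}$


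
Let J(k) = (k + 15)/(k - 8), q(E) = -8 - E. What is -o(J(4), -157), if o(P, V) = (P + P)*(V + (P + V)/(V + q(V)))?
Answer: -83163/64 ≈ -1299.4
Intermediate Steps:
J(k) = (15 + k)/(-8 + k)
o(P, V) = 2*P*(-P/8 + 7*V/8) (o(P, V) = (P + P)*(V + (P + V)/(V + (-8 - V))) = (2*P)*(V + (P + V)/(-8)) = (2*P)*(V + (P + V)*(-⅛)) = (2*P)*(V + (-P/8 - V/8)) = (2*P)*(-P/8 + 7*V/8) = 2*P*(-P/8 + 7*V/8))
-o(J(4), -157) = -(15 + 4)/(-8 + 4)*(-(15 + 4)/(-8 + 4) + 7*(-157))/4 = -19/(-4)*(-19/(-4) - 1099)/4 = -(-¼*19)*(-(-1)*19/4 - 1099)/4 = -(-19)*(-1*(-19/4) - 1099)/(4*4) = -(-19)*(19/4 - 1099)/(4*4) = -(-19)*(-4377)/(4*4*4) = -1*83163/64 = -83163/64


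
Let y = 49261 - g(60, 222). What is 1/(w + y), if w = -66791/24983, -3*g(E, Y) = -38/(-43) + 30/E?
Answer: 149898/7383793771 ≈ 2.0301e-5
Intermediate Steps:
g(E, Y) = -38/129 - 10/E (g(E, Y) = -(-38/(-43) + 30/E)/3 = -(-38*(-1/43) + 30/E)/3 = -(38/43 + 30/E)/3 = -38/129 - 10/E)
y = 12709457/258 (y = 49261 - (-38/129 - 10/60) = 49261 - (-38/129 - 10*1/60) = 49261 - (-38/129 - ⅙) = 49261 - 1*(-119/258) = 49261 + 119/258 = 12709457/258 ≈ 49261.)
w = -66791/24983 (w = -66791*1/24983 = -66791/24983 ≈ -2.6735)
1/(w + y) = 1/(-66791/24983 + 12709457/258) = 1/(7383793771/149898) = 149898/7383793771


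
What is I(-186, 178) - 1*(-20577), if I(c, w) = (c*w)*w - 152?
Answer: -5872799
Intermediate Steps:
I(c, w) = -152 + c*w² (I(c, w) = c*w² - 152 = -152 + c*w²)
I(-186, 178) - 1*(-20577) = (-152 - 186*178²) - 1*(-20577) = (-152 - 186*31684) + 20577 = (-152 - 5893224) + 20577 = -5893376 + 20577 = -5872799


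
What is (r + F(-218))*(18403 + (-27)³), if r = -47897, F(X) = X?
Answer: 61587200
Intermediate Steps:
(r + F(-218))*(18403 + (-27)³) = (-47897 - 218)*(18403 + (-27)³) = -48115*(18403 - 19683) = -48115*(-1280) = 61587200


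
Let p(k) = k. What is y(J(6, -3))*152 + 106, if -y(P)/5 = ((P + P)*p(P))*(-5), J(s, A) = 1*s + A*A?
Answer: 1710106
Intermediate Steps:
J(s, A) = s + A**2
y(P) = 50*P**2 (y(P) = -5*(P + P)*P*(-5) = -5*(2*P)*P*(-5) = -5*2*P**2*(-5) = -(-50)*P**2 = 50*P**2)
y(J(6, -3))*152 + 106 = (50*(6 + (-3)**2)**2)*152 + 106 = (50*(6 + 9)**2)*152 + 106 = (50*15**2)*152 + 106 = (50*225)*152 + 106 = 11250*152 + 106 = 1710000 + 106 = 1710106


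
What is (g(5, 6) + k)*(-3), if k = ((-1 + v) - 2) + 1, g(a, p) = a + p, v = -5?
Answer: -12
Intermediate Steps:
k = -7 (k = ((-1 - 5) - 2) + 1 = (-6 - 2) + 1 = -8 + 1 = -7)
(g(5, 6) + k)*(-3) = ((5 + 6) - 7)*(-3) = (11 - 7)*(-3) = 4*(-3) = -12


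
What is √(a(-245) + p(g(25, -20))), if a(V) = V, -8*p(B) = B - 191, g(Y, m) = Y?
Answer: I*√897/2 ≈ 14.975*I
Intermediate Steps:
p(B) = 191/8 - B/8 (p(B) = -(B - 191)/8 = -(-191 + B)/8 = 191/8 - B/8)
√(a(-245) + p(g(25, -20))) = √(-245 + (191/8 - ⅛*25)) = √(-245 + (191/8 - 25/8)) = √(-245 + 83/4) = √(-897/4) = I*√897/2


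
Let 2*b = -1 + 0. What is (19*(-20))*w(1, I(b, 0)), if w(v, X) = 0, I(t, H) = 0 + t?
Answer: 0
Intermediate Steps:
b = -½ (b = (-1 + 0)/2 = (½)*(-1) = -½ ≈ -0.50000)
I(t, H) = t
(19*(-20))*w(1, I(b, 0)) = (19*(-20))*0 = -380*0 = 0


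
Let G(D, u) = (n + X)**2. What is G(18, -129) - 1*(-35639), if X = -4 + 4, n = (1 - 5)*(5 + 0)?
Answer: 36039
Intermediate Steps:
n = -20 (n = -4*5 = -20)
X = 0
G(D, u) = 400 (G(D, u) = (-20 + 0)**2 = (-20)**2 = 400)
G(18, -129) - 1*(-35639) = 400 - 1*(-35639) = 400 + 35639 = 36039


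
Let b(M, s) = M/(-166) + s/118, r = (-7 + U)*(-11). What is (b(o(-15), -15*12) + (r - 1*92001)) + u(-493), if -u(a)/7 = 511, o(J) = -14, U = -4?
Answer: -467459986/4897 ≈ -95459.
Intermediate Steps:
r = 121 (r = (-7 - 4)*(-11) = -11*(-11) = 121)
b(M, s) = -M/166 + s/118 (b(M, s) = M*(-1/166) + s*(1/118) = -M/166 + s/118)
u(a) = -3577 (u(a) = -7*511 = -3577)
(b(o(-15), -15*12) + (r - 1*92001)) + u(-493) = ((-1/166*(-14) + (-15*12)/118) + (121 - 1*92001)) - 3577 = ((7/83 + (1/118)*(-180)) + (121 - 92001)) - 3577 = ((7/83 - 90/59) - 91880) - 3577 = (-7057/4897 - 91880) - 3577 = -449943417/4897 - 3577 = -467459986/4897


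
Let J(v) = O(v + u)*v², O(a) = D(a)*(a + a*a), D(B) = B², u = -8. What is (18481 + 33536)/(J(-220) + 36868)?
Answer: 52017/130219420990468 ≈ 3.9946e-10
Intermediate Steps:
O(a) = a²*(a + a²) (O(a) = a²*(a + a*a) = a²*(a + a²))
J(v) = v²*(-8 + v)³*(-7 + v) (J(v) = ((v - 8)³*(1 + (v - 8)))*v² = ((-8 + v)³*(1 + (-8 + v)))*v² = ((-8 + v)³*(-7 + v))*v² = v²*(-8 + v)³*(-7 + v))
(18481 + 33536)/(J(-220) + 36868) = (18481 + 33536)/((-220)²*(-8 - 220)³*(-7 - 220) + 36868) = 52017/(48400*(-228)³*(-227) + 36868) = 52017/(48400*(-11852352)*(-227) + 36868) = 52017/(130219420953600 + 36868) = 52017/130219420990468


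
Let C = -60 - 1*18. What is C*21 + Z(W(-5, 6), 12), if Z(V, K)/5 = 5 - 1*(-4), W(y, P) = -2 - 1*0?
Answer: -1593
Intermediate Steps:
W(y, P) = -2 (W(y, P) = -2 + 0 = -2)
C = -78 (C = -60 - 18 = -78)
Z(V, K) = 45 (Z(V, K) = 5*(5 - 1*(-4)) = 5*(5 + 4) = 5*9 = 45)
C*21 + Z(W(-5, 6), 12) = -78*21 + 45 = -1638 + 45 = -1593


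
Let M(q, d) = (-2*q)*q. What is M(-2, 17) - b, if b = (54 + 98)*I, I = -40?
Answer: 6072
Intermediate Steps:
M(q, d) = -2*q**2
b = -6080 (b = (54 + 98)*(-40) = 152*(-40) = -6080)
M(-2, 17) - b = -2*(-2)**2 - 1*(-6080) = -2*4 + 6080 = -8 + 6080 = 6072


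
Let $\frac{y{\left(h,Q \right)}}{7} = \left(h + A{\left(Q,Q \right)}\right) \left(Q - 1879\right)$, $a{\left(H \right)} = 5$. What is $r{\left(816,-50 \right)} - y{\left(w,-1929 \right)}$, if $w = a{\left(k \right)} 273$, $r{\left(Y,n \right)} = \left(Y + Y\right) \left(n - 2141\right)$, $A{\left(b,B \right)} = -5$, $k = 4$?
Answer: $32676448$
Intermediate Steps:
$r{\left(Y,n \right)} = 2 Y \left(-2141 + n\right)$
$w = 1365$ ($w = 5 \cdot 273 = 1365$)
$y{\left(h,Q \right)} = 7 \left(-1879 + Q\right) \left(-5 + h\right)$ ($y{\left(h,Q \right)} = 7 \left(h - 5\right) \left(Q - 1879\right) = 7 \left(-5 + h\right) \left(-1879 + Q\right) = 7 \left(-1879 + Q\right) \left(-5 + h\right)$)
$r{\left(816,-50 \right)} - y{\left(w,-1929 \right)} = 2 \cdot 816 \left(-2141 - 50\right) - \left(65765 - 17953845 - -67515 + 7 \left(-1929\right) 1365\right) = 2 \cdot 816 \left(-2191\right) - \left(65765 - 17953845 + 67515 - 18431595\right) = -3575712 - -36252160 = -3575712 + 36252160 = 32676448$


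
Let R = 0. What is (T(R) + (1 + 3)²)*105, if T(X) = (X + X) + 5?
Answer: 2205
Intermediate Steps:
T(X) = 5 + 2*X (T(X) = 2*X + 5 = 5 + 2*X)
(T(R) + (1 + 3)²)*105 = ((5 + 2*0) + (1 + 3)²)*105 = ((5 + 0) + 4²)*105 = (5 + 16)*105 = 21*105 = 2205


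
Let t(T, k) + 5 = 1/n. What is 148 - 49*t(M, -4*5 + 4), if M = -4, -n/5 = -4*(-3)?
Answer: 23629/60 ≈ 393.82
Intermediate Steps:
n = -60 (n = -(-20)*(-3) = -5*12 = -60)
t(T, k) = -301/60 (t(T, k) = -5 + 1/(-60) = -5 - 1/60 = -301/60)
148 - 49*t(M, -4*5 + 4) = 148 - 49*(-301/60) = 148 + 14749/60 = 23629/60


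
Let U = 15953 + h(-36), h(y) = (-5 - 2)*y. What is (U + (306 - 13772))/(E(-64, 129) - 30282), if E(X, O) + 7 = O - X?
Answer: -83/912 ≈ -0.091009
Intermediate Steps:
h(y) = -7*y
E(X, O) = -7 + O - X (E(X, O) = -7 + (O - X) = -7 + O - X)
U = 16205 (U = 15953 - 7*(-36) = 15953 + 252 = 16205)
(U + (306 - 13772))/(E(-64, 129) - 30282) = (16205 + (306 - 13772))/((-7 + 129 - 1*(-64)) - 30282) = (16205 - 13466)/((-7 + 129 + 64) - 30282) = 2739/(186 - 30282) = 2739/(-30096) = 2739*(-1/30096) = -83/912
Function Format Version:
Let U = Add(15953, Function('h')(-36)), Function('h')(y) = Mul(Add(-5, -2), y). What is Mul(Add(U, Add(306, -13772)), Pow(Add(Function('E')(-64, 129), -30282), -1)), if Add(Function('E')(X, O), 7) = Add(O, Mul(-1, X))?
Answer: Rational(-83, 912) ≈ -0.091009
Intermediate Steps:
Function('h')(y) = Mul(-7, y)
Function('E')(X, O) = Add(-7, O, Mul(-1, X)) (Function('E')(X, O) = Add(-7, Add(O, Mul(-1, X))) = Add(-7, O, Mul(-1, X)))
U = 16205 (U = Add(15953, Mul(-7, -36)) = Add(15953, 252) = 16205)
Mul(Add(U, Add(306, -13772)), Pow(Add(Function('E')(-64, 129), -30282), -1)) = Mul(Add(16205, Add(306, -13772)), Pow(Add(Add(-7, 129, Mul(-1, -64)), -30282), -1)) = Mul(Add(16205, -13466), Pow(Add(Add(-7, 129, 64), -30282), -1)) = Mul(2739, Pow(Add(186, -30282), -1)) = Mul(2739, Pow(-30096, -1)) = Mul(2739, Rational(-1, 30096)) = Rational(-83, 912)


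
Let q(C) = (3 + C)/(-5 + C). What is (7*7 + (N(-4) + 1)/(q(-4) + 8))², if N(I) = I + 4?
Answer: 12859396/5329 ≈ 2413.1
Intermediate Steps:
N(I) = 4 + I
q(C) = (3 + C)/(-5 + C)
(7*7 + (N(-4) + 1)/(q(-4) + 8))² = (7*7 + ((4 - 4) + 1)/((3 - 4)/(-5 - 4) + 8))² = (49 + (0 + 1)/(-1/(-9) + 8))² = (49 + 1/(-⅑*(-1) + 8))² = (49 + 1/(⅑ + 8))² = (49 + 1/(73/9))² = (49 + 1*(9/73))² = (49 + 9/73)² = (3586/73)² = 12859396/5329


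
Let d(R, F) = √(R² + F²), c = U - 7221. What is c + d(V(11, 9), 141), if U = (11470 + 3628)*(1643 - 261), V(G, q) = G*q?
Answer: 20858215 + 3*√3298 ≈ 2.0858e+7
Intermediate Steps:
U = 20865436 (U = 15098*1382 = 20865436)
c = 20858215 (c = 20865436 - 7221 = 20858215)
d(R, F) = √(F² + R²)
c + d(V(11, 9), 141) = 20858215 + √(141² + (11*9)²) = 20858215 + √(19881 + 99²) = 20858215 + √(19881 + 9801) = 20858215 + √29682 = 20858215 + 3*√3298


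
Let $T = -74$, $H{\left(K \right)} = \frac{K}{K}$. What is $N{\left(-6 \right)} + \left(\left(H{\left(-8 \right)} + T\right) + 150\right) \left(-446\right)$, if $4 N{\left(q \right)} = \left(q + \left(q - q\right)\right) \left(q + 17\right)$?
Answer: $- \frac{68717}{2} \approx -34359.0$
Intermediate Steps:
$H{\left(K \right)} = 1$
$N{\left(q \right)} = \frac{q \left(17 + q\right)}{4}$ ($N{\left(q \right)} = \frac{\left(q + \left(q - q\right)\right) \left(q + 17\right)}{4} = \frac{\left(q + 0\right) \left(17 + q\right)}{4} = \frac{q \left(17 + q\right)}{4}$)
$N{\left(-6 \right)} + \left(\left(H{\left(-8 \right)} + T\right) + 150\right) \left(-446\right) = \frac{1}{4} \left(-6\right) \left(17 - 6\right) + \left(\left(1 - 74\right) + 150\right) \left(-446\right) = \frac{1}{4} \left(-6\right) 11 + \left(-73 + 150\right) \left(-446\right) = - \frac{33}{2} + 77 \left(-446\right) = - \frac{33}{2} - 34342 = - \frac{68717}{2}$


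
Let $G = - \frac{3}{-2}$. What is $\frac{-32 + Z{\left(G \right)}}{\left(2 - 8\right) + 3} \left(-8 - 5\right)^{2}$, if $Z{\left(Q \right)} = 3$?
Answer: $\frac{4901}{3} \approx 1633.7$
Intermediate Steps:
$G = \frac{3}{2}$ ($G = \left(-3\right) \left(- \frac{1}{2}\right) = \frac{3}{2} \approx 1.5$)
$\frac{-32 + Z{\left(G \right)}}{\left(2 - 8\right) + 3} \left(-8 - 5\right)^{2} = \frac{-32 + 3}{\left(2 - 8\right) + 3} \left(-8 - 5\right)^{2} = - \frac{29}{-6 + 3} \left(-13\right)^{2} = - \frac{29}{-3} \cdot 169 = \left(-29\right) \left(- \frac{1}{3}\right) 169 = \frac{29}{3} \cdot 169 = \frac{4901}{3}$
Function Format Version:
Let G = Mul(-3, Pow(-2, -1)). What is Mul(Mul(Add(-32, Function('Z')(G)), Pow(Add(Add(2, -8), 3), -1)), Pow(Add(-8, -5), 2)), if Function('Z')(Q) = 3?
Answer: Rational(4901, 3) ≈ 1633.7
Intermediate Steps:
G = Rational(3, 2) (G = Mul(-3, Rational(-1, 2)) = Rational(3, 2) ≈ 1.5000)
Mul(Mul(Add(-32, Function('Z')(G)), Pow(Add(Add(2, -8), 3), -1)), Pow(Add(-8, -5), 2)) = Mul(Mul(Add(-32, 3), Pow(Add(Add(2, -8), 3), -1)), Pow(Add(-8, -5), 2)) = Mul(Mul(-29, Pow(Add(-6, 3), -1)), Pow(-13, 2)) = Mul(Mul(-29, Pow(-3, -1)), 169) = Mul(Mul(-29, Rational(-1, 3)), 169) = Mul(Rational(29, 3), 169) = Rational(4901, 3)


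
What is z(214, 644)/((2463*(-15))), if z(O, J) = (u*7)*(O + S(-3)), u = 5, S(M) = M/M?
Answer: -1505/7389 ≈ -0.20368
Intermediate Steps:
S(M) = 1
z(O, J) = 35 + 35*O (z(O, J) = (5*7)*(O + 1) = 35*(1 + O) = 35 + 35*O)
z(214, 644)/((2463*(-15))) = (35 + 35*214)/((2463*(-15))) = (35 + 7490)/(-36945) = 7525*(-1/36945) = -1505/7389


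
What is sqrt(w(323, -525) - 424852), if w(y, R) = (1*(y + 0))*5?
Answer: I*sqrt(423237) ≈ 650.57*I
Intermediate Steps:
w(y, R) = 5*y (w(y, R) = (1*y)*5 = y*5 = 5*y)
sqrt(w(323, -525) - 424852) = sqrt(5*323 - 424852) = sqrt(1615 - 424852) = sqrt(-423237) = I*sqrt(423237)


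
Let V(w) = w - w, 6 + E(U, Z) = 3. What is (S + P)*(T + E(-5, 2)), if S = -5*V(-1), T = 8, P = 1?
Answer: 5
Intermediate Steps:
E(U, Z) = -3 (E(U, Z) = -6 + 3 = -3)
V(w) = 0
S = 0 (S = -5*0 = 0)
(S + P)*(T + E(-5, 2)) = (0 + 1)*(8 - 3) = 1*5 = 5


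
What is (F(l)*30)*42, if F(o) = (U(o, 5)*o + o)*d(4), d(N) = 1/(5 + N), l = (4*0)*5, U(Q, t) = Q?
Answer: 0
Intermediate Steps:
l = 0 (l = 0*5 = 0)
F(o) = o/9 + o**2/9 (F(o) = (o*o + o)/(5 + 4) = (o**2 + o)/9 = (o + o**2)*(1/9) = o/9 + o**2/9)
(F(l)*30)*42 = (((1/9)*0*(1 + 0))*30)*42 = (((1/9)*0*1)*30)*42 = (0*30)*42 = 0*42 = 0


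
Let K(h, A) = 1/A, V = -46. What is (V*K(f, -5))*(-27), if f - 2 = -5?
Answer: -1242/5 ≈ -248.40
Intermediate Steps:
f = -3 (f = 2 - 5 = -3)
(V*K(f, -5))*(-27) = -46/(-5)*(-27) = -46*(-⅕)*(-27) = (46/5)*(-27) = -1242/5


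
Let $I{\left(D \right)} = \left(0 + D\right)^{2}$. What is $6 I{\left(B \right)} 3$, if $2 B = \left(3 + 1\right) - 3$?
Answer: $\frac{9}{2} \approx 4.5$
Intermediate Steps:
$B = \frac{1}{2}$ ($B = \frac{\left(3 + 1\right) - 3}{2} = \frac{4 - 3}{2} = \frac{1}{2} \cdot 1 = \frac{1}{2} \approx 0.5$)
$I{\left(D \right)} = D^{2}$
$6 I{\left(B \right)} 3 = \frac{6}{4} \cdot 3 = 6 \cdot \frac{1}{4} \cdot 3 = \frac{3}{2} \cdot 3 = \frac{9}{2}$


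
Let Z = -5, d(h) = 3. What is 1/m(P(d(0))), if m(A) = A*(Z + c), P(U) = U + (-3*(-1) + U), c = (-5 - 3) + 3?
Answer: -1/90 ≈ -0.011111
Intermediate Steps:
c = -5 (c = -8 + 3 = -5)
P(U) = 3 + 2*U (P(U) = U + (3 + U) = 3 + 2*U)
m(A) = -10*A (m(A) = A*(-5 - 5) = A*(-10) = -10*A)
1/m(P(d(0))) = 1/(-10*(3 + 2*3)) = 1/(-10*(3 + 6)) = 1/(-10*9) = 1/(-90) = -1/90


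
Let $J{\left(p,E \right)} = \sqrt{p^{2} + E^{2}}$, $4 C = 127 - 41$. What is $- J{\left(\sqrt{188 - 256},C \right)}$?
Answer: $- \frac{\sqrt{1577}}{2} \approx -19.856$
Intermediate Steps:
$C = \frac{43}{2}$ ($C = \frac{127 - 41}{4} = \frac{1}{4} \cdot 86 = \frac{43}{2} \approx 21.5$)
$J{\left(p,E \right)} = \sqrt{E^{2} + p^{2}}$
$- J{\left(\sqrt{188 - 256},C \right)} = - \sqrt{\left(\frac{43}{2}\right)^{2} + \left(\sqrt{188 - 256}\right)^{2}} = - \sqrt{\frac{1849}{4} + \left(\sqrt{-68}\right)^{2}} = - \sqrt{\frac{1849}{4} + \left(2 i \sqrt{17}\right)^{2}} = - \sqrt{\frac{1849}{4} - 68} = - \sqrt{\frac{1577}{4}} = - \frac{\sqrt{1577}}{2}$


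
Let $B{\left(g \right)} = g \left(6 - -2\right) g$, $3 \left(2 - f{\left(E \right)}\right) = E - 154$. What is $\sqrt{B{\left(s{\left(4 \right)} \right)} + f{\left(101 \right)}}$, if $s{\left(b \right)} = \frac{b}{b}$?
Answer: $\frac{\sqrt{249}}{3} \approx 5.2599$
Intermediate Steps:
$f{\left(E \right)} = \frac{160}{3} - \frac{E}{3}$ ($f{\left(E \right)} = 2 - \frac{E - 154}{3} = 2 - \frac{-154 + E}{3} = 2 - \left(- \frac{154}{3} + \frac{E}{3}\right) = \frac{160}{3} - \frac{E}{3}$)
$s{\left(b \right)} = 1$
$B{\left(g \right)} = 8 g^{2}$ ($B{\left(g \right)} = g \left(6 + 2\right) g = g 8 g = 8 g g = 8 g^{2}$)
$\sqrt{B{\left(s{\left(4 \right)} \right)} + f{\left(101 \right)}} = \sqrt{8 \cdot 1^{2} + \left(\frac{160}{3} - \frac{101}{3}\right)} = \sqrt{8 \cdot 1 + \left(\frac{160}{3} - \frac{101}{3}\right)} = \sqrt{8 + \frac{59}{3}} = \sqrt{\frac{83}{3}} = \frac{\sqrt{249}}{3}$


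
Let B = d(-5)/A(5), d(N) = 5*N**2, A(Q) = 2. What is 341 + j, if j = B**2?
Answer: 16989/4 ≈ 4247.3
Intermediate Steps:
B = 125/2 (B = (5*(-5)**2)/2 = (5*25)*(1/2) = 125*(1/2) = 125/2 ≈ 62.500)
j = 15625/4 (j = (125/2)**2 = 15625/4 ≈ 3906.3)
341 + j = 341 + 15625/4 = 16989/4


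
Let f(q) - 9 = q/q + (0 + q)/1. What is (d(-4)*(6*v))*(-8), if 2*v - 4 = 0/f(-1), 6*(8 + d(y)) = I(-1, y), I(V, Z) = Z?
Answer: 832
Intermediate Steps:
f(q) = 10 + q (f(q) = 9 + (q/q + (0 + q)/1) = 9 + (1 + q*1) = 9 + (1 + q) = 10 + q)
d(y) = -8 + y/6
v = 2 (v = 2 + (0/(10 - 1))/2 = 2 + (0/9)/2 = 2 + (0*(⅑))/2 = 2 + (½)*0 = 2 + 0 = 2)
(d(-4)*(6*v))*(-8) = ((-8 + (⅙)*(-4))*(6*2))*(-8) = ((-8 - ⅔)*12)*(-8) = -26/3*12*(-8) = -104*(-8) = 832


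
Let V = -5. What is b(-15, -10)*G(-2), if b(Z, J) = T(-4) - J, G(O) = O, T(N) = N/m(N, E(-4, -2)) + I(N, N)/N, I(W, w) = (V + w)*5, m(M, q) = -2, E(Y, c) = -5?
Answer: -93/2 ≈ -46.500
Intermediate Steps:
I(W, w) = -25 + 5*w (I(W, w) = (-5 + w)*5 = -25 + 5*w)
T(N) = -N/2 + (-25 + 5*N)/N (T(N) = N/(-2) + (-25 + 5*N)/N = N*(-1/2) + (-25 + 5*N)/N = -N/2 + (-25 + 5*N)/N)
b(Z, J) = 53/4 - J (b(Z, J) = (5 - 25/(-4) - 1/2*(-4)) - J = (5 - 25*(-1/4) + 2) - J = (5 + 25/4 + 2) - J = 53/4 - J)
b(-15, -10)*G(-2) = (53/4 - 1*(-10))*(-2) = (53/4 + 10)*(-2) = (93/4)*(-2) = -93/2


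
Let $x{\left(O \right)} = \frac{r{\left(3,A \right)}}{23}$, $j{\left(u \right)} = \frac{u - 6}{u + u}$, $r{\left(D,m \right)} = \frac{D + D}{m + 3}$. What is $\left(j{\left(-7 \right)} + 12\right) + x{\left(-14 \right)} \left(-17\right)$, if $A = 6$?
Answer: $\frac{12013}{966} \approx 12.436$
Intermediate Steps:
$r{\left(D,m \right)} = \frac{2 D}{3 + m}$
$j{\left(u \right)} = \frac{-6 + u}{2 u}$
$x{\left(O \right)} = \frac{2}{69}$ ($x{\left(O \right)} = \frac{2 \cdot 3 \frac{1}{3 + 6}}{23} = 2 \cdot 3 \cdot \frac{1}{9} \cdot \frac{1}{23} = \frac{2}{3} \cdot \frac{1}{23} = \frac{2}{69}$)
$\left(j{\left(-7 \right)} + 12\right) + x{\left(-14 \right)} \left(-17\right) = \left(\frac{-6 - 7}{2 \left(-7\right)} + 12\right) + \frac{2}{69} \left(-17\right) = \left(\frac{1}{2} \left(- \frac{1}{7}\right) \left(-13\right) + 12\right) - \frac{34}{69} = \left(\frac{13}{14} + 12\right) - \frac{34}{69} = \frac{181}{14} - \frac{34}{69} = \frac{12013}{966}$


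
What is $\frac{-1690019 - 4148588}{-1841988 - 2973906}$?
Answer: $\frac{5838607}{4815894} \approx 1.2124$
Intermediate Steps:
$\frac{-1690019 - 4148588}{-1841988 - 2973906} = - \frac{5838607}{-4815894} = \left(-5838607\right) \left(- \frac{1}{4815894}\right) = \frac{5838607}{4815894}$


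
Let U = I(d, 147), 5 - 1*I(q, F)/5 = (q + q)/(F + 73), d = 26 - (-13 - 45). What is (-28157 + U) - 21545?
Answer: -546489/11 ≈ -49681.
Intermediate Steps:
d = 84 (d = 26 - 1*(-58) = 26 + 58 = 84)
I(q, F) = 25 - 10*q/(73 + F) (I(q, F) = 25 - 5*(q + q)/(F + 73) = 25 - 5*2*q/(73 + F) = 25 - 10*q/(73 + F))
U = 233/11 (U = 5*(365 - 2*84 + 5*147)/(73 + 147) = 5*(365 - 168 + 735)/220 = 5*(1/220)*932 = 233/11 ≈ 21.182)
(-28157 + U) - 21545 = (-28157 + 233/11) - 21545 = -309494/11 - 21545 = -546489/11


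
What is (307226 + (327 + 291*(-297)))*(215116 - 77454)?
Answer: 30440647412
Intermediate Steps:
(307226 + (327 + 291*(-297)))*(215116 - 77454) = (307226 + (327 - 86427))*137662 = (307226 - 86100)*137662 = 221126*137662 = 30440647412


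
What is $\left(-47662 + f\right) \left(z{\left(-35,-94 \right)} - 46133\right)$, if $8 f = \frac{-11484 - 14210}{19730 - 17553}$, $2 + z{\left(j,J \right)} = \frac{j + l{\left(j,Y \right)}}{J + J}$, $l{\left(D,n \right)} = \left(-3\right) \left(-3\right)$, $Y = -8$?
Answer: $\frac{1799953153696611}{818552} \approx 2.1989 \cdot 10^{9}$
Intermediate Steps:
$l{\left(D,n \right)} = 9$
$z{\left(j,J \right)} = -2 + \frac{9 + j}{2 J}$ ($z{\left(j,J \right)} = -2 + \frac{j + 9}{J + J} = -2 + \frac{9 + j}{2 J}$)
$f = - \frac{12847}{8708}$ ($f = \frac{\left(-11484 - 14210\right) \frac{1}{19730 - 17553}}{8} = \frac{\left(-25694\right) \frac{1}{2177}}{8} = \frac{1}{8} \left(- \frac{25694}{2177}\right) = - \frac{12847}{8708} \approx -1.4753$)
$\left(-47662 + f\right) \left(z{\left(-35,-94 \right)} - 46133\right) = \left(-47662 - \frac{12847}{8708}\right) \left(\frac{9 - 35 - -376}{2 \left(-94\right)} - 46133\right) = - \frac{415053543 \left(\frac{1}{2} \left(- \frac{1}{94}\right) \left(9 - 35 + 376\right) - 46133\right)}{8708} = - \frac{415053543 \left(\frac{1}{2} \left(- \frac{1}{94}\right) 350 - 46133\right)}{8708} = - \frac{415053543 \left(- \frac{175}{94} - 46133\right)}{8708} = \left(- \frac{415053543}{8708}\right) \left(- \frac{4336677}{94}\right) = \frac{1799953153696611}{818552}$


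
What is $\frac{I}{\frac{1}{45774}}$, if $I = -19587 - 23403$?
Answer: $-1967824260$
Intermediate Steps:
$I = -42990$
$\frac{I}{\frac{1}{45774}} = - \frac{42990}{\frac{1}{45774}} = - 42990 \frac{1}{\frac{1}{45774}} = \left(-42990\right) 45774 = -1967824260$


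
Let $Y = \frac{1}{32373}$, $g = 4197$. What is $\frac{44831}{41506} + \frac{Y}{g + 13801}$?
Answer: $\frac{6530187186895}{6045859984131} \approx 1.0801$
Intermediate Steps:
$Y = \frac{1}{32373} \approx 3.089 \cdot 10^{-5}$
$\frac{44831}{41506} + \frac{Y}{g + 13801} = \frac{44831}{41506} + \frac{1}{32373 \left(4197 + 13801\right)} = 44831 \cdot \frac{1}{41506} + \frac{1}{32373 \cdot 17998} = \frac{44831}{41506} + \frac{1}{32373} \cdot \frac{1}{17998} = \frac{44831}{41506} + \frac{1}{582649254} = \frac{6530187186895}{6045859984131}$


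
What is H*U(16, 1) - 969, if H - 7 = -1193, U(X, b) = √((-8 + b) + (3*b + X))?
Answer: -969 - 2372*√3 ≈ -5077.4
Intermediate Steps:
U(X, b) = √(-8 + X + 4*b) (U(X, b) = √((-8 + b) + (X + 3*b)) = √(-8 + X + 4*b))
H = -1186 (H = 7 - 1193 = -1186)
H*U(16, 1) - 969 = -1186*√(-8 + 16 + 4*1) - 969 = -1186*√(-8 + 16 + 4) - 969 = -2372*√3 - 969 = -969 - 2372*√3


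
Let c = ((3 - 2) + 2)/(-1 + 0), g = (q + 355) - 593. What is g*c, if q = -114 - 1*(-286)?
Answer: 198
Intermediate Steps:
q = 172 (q = -114 + 286 = 172)
g = -66 (g = (172 + 355) - 593 = 527 - 593 = -66)
c = -3 (c = (1 + 2)/(-1) = 3*(-1) = -3)
g*c = -66*(-3) = 198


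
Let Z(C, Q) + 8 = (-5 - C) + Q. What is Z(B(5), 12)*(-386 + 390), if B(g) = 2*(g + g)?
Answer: -84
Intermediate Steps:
B(g) = 4*g (B(g) = 2*(2*g) = 4*g)
Z(C, Q) = -13 + Q - C (Z(C, Q) = -8 + ((-5 - C) + Q) = -8 + (-5 + Q - C) = -13 + Q - C)
Z(B(5), 12)*(-386 + 390) = (-13 + 12 - 4*5)*(-386 + 390) = (-13 + 12 - 1*20)*4 = (-13 + 12 - 20)*4 = -21*4 = -84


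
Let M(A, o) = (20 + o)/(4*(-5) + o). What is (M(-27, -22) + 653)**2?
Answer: 188073796/441 ≈ 4.2647e+5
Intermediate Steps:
M(A, o) = (20 + o)/(-20 + o)
(M(-27, -22) + 653)**2 = ((20 - 22)/(-20 - 22) + 653)**2 = (-2/(-42) + 653)**2 = (-1/42*(-2) + 653)**2 = (1/21 + 653)**2 = (13714/21)**2 = 188073796/441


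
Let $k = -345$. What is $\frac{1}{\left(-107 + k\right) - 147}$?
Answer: $- \frac{1}{599} \approx -0.0016694$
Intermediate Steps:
$\frac{1}{\left(-107 + k\right) - 147} = \frac{1}{\left(-107 - 345\right) - 147} = \frac{1}{-452 - 147} = \frac{1}{-599} = - \frac{1}{599}$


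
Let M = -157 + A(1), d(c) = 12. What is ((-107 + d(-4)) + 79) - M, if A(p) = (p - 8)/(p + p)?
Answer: 289/2 ≈ 144.50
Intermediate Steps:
A(p) = (-8 + p)/(2*p) (A(p) = (-8 + p)/((2*p)) = (-8 + p)*(1/(2*p)) = (-8 + p)/(2*p))
M = -321/2 (M = -157 + (1/2)*(-8 + 1)/1 = -157 + (1/2)*1*(-7) = -157 - 7/2 = -321/2 ≈ -160.50)
((-107 + d(-4)) + 79) - M = ((-107 + 12) + 79) - 1*(-321/2) = (-95 + 79) + 321/2 = -16 + 321/2 = 289/2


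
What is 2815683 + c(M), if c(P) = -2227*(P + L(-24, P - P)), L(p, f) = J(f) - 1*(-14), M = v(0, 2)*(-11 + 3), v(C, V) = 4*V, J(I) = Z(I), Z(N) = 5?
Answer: 2915898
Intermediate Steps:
J(I) = 5
M = -64 (M = (4*2)*(-11 + 3) = 8*(-8) = -64)
L(p, f) = 19 (L(p, f) = 5 - 1*(-14) = 5 + 14 = 19)
c(P) = -42313 - 2227*P (c(P) = -2227*(P + 19) = -2227*(19 + P) = -42313 - 2227*P)
2815683 + c(M) = 2815683 + (-42313 - 2227*(-64)) = 2815683 + (-42313 + 142528) = 2815683 + 100215 = 2915898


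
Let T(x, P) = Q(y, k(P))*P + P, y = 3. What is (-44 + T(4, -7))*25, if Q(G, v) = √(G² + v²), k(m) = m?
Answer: -1275 - 175*√58 ≈ -2607.8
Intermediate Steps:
T(x, P) = P + P*√(9 + P²) (T(x, P) = √(3² + P²)*P + P = √(9 + P²)*P + P = P*√(9 + P²) + P = P + P*√(9 + P²))
(-44 + T(4, -7))*25 = (-44 - 7*(1 + √(9 + (-7)²)))*25 = (-44 - 7*(1 + √(9 + 49)))*25 = (-44 - 7*(1 + √58))*25 = (-44 + (-7 - 7*√58))*25 = (-51 - 7*√58)*25 = -1275 - 175*√58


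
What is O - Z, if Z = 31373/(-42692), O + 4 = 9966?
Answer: 425329077/42692 ≈ 9962.7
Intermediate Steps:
O = 9962 (O = -4 + 9966 = 9962)
Z = -31373/42692 (Z = 31373*(-1/42692) = -31373/42692 ≈ -0.73487)
O - Z = 9962 - 1*(-31373/42692) = 9962 + 31373/42692 = 425329077/42692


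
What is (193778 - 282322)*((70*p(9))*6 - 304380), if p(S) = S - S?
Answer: 26951022720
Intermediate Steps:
p(S) = 0
(193778 - 282322)*((70*p(9))*6 - 304380) = (193778 - 282322)*((70*0)*6 - 304380) = -88544*(0*6 - 304380) = -88544*(0 - 304380) = -88544*(-304380) = 26951022720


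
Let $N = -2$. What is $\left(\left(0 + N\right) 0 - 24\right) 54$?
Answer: $-1296$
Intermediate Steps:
$\left(\left(0 + N\right) 0 - 24\right) 54 = \left(\left(0 - 2\right) 0 - 24\right) 54 = \left(\left(-2\right) 0 - 24\right) 54 = \left(0 - 24\right) 54 = \left(-24\right) 54 = -1296$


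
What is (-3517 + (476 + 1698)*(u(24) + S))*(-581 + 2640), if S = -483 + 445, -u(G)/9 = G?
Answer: -1144213067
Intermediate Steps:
u(G) = -9*G
S = -38
(-3517 + (476 + 1698)*(u(24) + S))*(-581 + 2640) = (-3517 + (476 + 1698)*(-9*24 - 38))*(-581 + 2640) = (-3517 + 2174*(-216 - 38))*2059 = (-3517 + 2174*(-254))*2059 = (-3517 - 552196)*2059 = -555713*2059 = -1144213067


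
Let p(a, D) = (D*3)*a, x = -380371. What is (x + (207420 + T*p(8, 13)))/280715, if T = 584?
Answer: 9257/280715 ≈ 0.032977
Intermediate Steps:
p(a, D) = 3*D*a (p(a, D) = (3*D)*a = 3*D*a)
(x + (207420 + T*p(8, 13)))/280715 = (-380371 + (207420 + 584*(3*13*8)))/280715 = (-380371 + (207420 + 584*312))*(1/280715) = (-380371 + (207420 + 182208))*(1/280715) = (-380371 + 389628)*(1/280715) = 9257*(1/280715) = 9257/280715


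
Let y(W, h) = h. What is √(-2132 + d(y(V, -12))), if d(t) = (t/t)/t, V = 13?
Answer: I*√76755/6 ≈ 46.174*I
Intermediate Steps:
d(t) = 1/t
√(-2132 + d(y(V, -12))) = √(-2132 + 1/(-12)) = √(-2132 - 1/12) = √(-25585/12) = I*√76755/6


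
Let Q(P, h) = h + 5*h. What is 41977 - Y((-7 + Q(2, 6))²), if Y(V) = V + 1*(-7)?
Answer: 41143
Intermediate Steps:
Q(P, h) = 6*h
Y(V) = -7 + V (Y(V) = V - 7 = -7 + V)
41977 - Y((-7 + Q(2, 6))²) = 41977 - (-7 + (-7 + 6*6)²) = 41977 - (-7 + (-7 + 36)²) = 41977 - (-7 + 29²) = 41977 - (-7 + 841) = 41977 - 1*834 = 41977 - 834 = 41143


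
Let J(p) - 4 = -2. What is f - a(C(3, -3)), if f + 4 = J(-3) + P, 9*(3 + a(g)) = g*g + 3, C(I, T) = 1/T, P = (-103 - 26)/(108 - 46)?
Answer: -7163/5022 ≈ -1.4263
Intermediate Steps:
J(p) = 2 (J(p) = 4 - 2 = 2)
P = -129/62 ≈ -2.0806
a(g) = -8/3 + g**2/9 (a(g) = -3 + (g*g + 3)/9 = -3 + (g**2 + 3)/9 = -3 + (3 + g**2)/9 = -3 + (1/3 + g**2/9) = -8/3 + g**2/9)
f = -253/62 (f = -4 + (2 - 129/62) = -4 - 5/62 = -253/62 ≈ -4.0806)
f - a(C(3, -3)) = -253/62 - (-8/3 + (1/(-3))**2/9) = -253/62 - (-8/3 + (-1/3)**2/9) = -253/62 - (-8/3 + (1/9)*(1/9)) = -253/62 - (-8/3 + 1/81) = -253/62 - 1*(-215/81) = -253/62 + 215/81 = -7163/5022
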